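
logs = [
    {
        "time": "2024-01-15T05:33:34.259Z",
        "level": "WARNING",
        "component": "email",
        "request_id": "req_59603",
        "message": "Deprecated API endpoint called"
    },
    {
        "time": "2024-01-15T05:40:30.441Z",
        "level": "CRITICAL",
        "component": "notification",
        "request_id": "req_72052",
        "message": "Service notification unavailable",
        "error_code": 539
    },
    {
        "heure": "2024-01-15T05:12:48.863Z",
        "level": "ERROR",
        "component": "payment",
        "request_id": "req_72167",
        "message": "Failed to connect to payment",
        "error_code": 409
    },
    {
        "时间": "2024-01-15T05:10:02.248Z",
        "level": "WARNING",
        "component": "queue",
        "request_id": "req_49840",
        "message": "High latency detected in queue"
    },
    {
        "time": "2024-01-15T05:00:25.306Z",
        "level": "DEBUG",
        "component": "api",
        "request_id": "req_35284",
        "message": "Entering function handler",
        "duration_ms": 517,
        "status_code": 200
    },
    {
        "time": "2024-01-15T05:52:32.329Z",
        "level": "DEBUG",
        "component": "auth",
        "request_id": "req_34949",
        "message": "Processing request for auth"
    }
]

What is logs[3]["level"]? "WARNING"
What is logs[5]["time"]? "2024-01-15T05:52:32.329Z"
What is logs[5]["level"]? "DEBUG"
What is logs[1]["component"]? "notification"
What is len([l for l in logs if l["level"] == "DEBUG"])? 2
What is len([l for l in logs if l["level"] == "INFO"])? 0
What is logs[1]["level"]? "CRITICAL"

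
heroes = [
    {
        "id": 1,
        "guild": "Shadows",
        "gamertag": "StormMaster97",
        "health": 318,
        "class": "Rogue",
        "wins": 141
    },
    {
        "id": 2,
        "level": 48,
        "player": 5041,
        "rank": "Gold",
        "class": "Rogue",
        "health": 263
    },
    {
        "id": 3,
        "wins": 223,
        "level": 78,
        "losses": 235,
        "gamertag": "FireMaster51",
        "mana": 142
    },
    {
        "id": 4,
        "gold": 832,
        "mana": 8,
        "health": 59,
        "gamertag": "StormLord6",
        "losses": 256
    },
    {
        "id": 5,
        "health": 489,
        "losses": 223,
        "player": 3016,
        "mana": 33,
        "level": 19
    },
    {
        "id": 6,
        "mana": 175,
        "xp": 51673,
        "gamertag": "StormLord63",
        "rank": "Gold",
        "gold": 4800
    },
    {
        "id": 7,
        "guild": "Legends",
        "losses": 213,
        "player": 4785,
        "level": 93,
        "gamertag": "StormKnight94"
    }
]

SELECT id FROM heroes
[1, 2, 3, 4, 5, 6, 7]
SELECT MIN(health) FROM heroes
59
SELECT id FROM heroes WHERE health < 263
[4]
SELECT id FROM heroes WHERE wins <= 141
[1]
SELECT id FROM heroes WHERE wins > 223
[]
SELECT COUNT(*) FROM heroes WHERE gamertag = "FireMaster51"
1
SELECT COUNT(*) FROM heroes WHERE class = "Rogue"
2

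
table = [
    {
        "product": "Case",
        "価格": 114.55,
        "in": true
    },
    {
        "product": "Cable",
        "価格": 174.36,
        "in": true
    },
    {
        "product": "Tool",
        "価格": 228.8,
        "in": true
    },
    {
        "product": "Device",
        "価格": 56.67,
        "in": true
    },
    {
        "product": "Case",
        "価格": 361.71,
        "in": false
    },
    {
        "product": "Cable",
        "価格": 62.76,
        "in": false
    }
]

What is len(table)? 6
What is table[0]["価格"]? 114.55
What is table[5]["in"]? False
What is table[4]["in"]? False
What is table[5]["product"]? "Cable"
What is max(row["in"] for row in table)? True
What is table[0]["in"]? True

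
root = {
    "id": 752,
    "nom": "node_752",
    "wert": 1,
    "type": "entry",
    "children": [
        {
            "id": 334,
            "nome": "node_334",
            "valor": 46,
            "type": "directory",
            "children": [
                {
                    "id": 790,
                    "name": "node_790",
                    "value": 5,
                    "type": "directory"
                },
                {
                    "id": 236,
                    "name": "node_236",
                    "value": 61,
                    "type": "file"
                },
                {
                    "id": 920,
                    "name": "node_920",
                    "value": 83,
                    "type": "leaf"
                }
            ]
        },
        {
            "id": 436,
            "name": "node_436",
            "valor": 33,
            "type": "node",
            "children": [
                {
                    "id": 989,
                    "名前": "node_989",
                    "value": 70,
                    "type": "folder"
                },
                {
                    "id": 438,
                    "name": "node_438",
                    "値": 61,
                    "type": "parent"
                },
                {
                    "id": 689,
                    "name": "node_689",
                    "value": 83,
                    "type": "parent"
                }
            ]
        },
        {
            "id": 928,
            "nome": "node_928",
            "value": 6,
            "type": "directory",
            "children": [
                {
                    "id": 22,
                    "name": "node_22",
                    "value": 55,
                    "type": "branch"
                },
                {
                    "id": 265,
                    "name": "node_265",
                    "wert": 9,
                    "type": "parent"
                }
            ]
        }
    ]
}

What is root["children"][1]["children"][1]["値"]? 61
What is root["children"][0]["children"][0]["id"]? 790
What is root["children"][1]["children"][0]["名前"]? "node_989"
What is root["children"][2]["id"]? 928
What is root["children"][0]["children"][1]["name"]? "node_236"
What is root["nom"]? "node_752"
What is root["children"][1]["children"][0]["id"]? 989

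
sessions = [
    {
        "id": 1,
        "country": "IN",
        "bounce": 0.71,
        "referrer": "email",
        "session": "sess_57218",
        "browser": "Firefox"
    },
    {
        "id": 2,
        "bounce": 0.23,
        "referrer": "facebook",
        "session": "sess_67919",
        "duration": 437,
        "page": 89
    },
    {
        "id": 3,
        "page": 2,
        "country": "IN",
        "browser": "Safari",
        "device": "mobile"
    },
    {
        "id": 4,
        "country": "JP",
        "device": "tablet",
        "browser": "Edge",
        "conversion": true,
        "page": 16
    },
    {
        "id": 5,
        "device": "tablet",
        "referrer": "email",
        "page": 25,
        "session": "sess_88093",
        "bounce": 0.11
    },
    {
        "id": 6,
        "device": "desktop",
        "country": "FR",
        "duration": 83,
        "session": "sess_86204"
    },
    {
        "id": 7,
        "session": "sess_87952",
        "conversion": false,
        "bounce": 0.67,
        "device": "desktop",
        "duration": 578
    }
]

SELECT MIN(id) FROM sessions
1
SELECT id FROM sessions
[1, 2, 3, 4, 5, 6, 7]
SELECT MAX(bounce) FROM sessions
0.71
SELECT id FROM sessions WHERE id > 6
[7]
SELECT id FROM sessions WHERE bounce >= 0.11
[1, 2, 5, 7]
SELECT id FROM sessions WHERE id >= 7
[7]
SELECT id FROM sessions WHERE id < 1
[]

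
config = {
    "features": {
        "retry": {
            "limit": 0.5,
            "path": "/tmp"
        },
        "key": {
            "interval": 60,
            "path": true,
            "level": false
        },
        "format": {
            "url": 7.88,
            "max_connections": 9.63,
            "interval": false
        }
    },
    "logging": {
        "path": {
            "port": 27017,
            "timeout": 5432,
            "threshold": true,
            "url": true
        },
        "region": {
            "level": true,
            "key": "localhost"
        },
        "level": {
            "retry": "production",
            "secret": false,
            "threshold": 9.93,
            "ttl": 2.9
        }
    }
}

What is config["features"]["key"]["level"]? False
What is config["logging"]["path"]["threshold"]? True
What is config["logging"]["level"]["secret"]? False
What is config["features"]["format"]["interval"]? False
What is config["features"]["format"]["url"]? 7.88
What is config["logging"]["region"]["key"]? "localhost"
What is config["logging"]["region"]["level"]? True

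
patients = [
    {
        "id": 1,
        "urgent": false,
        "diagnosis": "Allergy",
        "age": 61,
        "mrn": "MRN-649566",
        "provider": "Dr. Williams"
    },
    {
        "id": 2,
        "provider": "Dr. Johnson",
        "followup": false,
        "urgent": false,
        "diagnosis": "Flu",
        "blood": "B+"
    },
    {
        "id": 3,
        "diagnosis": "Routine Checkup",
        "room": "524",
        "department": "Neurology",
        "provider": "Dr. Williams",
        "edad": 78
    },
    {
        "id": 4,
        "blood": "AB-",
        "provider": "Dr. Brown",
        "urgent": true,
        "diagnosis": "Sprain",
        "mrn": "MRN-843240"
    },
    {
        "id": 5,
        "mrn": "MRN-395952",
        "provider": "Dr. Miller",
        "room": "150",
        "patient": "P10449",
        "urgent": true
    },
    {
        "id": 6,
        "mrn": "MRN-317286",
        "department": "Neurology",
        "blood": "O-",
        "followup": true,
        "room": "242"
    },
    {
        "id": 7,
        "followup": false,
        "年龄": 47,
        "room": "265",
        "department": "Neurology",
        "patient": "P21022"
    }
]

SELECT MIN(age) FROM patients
61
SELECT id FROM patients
[1, 2, 3, 4, 5, 6, 7]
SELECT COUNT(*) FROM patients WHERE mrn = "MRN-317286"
1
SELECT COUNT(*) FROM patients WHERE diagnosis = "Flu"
1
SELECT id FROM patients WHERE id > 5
[6, 7]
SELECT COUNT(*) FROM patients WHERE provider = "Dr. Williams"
2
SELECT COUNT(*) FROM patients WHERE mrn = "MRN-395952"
1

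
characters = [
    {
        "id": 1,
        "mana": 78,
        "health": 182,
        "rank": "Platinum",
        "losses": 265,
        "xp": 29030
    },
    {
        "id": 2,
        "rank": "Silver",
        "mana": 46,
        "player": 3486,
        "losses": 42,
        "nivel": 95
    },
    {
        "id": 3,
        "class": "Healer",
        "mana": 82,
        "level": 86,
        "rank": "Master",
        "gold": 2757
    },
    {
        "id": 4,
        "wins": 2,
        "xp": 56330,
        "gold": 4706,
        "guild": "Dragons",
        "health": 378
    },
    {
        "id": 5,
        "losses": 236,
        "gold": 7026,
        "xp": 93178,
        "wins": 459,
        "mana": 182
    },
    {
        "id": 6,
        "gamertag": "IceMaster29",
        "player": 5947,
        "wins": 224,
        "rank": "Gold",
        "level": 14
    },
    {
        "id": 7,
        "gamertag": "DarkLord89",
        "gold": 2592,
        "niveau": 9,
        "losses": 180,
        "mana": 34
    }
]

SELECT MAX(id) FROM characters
7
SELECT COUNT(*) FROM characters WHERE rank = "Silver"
1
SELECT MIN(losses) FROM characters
42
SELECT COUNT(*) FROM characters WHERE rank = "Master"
1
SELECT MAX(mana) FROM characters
182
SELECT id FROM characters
[1, 2, 3, 4, 5, 6, 7]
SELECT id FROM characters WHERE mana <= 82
[1, 2, 3, 7]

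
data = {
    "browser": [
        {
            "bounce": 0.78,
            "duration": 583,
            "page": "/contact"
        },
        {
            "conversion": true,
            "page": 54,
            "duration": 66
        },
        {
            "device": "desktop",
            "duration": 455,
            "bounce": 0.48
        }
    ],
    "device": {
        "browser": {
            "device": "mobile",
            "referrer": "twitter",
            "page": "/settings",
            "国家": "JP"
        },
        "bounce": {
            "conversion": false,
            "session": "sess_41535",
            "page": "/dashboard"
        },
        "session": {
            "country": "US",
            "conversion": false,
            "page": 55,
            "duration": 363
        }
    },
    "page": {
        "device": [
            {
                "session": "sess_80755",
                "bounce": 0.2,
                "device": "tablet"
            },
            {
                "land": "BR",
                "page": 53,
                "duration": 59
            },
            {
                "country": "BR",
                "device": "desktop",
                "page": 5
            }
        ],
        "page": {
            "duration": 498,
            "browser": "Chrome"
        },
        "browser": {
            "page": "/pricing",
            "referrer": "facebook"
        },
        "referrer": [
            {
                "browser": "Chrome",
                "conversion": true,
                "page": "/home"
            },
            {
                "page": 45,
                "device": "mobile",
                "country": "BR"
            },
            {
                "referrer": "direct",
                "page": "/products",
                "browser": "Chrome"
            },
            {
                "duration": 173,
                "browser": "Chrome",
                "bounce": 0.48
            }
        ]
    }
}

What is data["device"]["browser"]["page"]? "/settings"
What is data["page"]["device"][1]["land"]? "BR"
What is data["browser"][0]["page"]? "/contact"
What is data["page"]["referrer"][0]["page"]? "/home"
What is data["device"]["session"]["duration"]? 363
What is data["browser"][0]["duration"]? 583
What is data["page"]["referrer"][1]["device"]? "mobile"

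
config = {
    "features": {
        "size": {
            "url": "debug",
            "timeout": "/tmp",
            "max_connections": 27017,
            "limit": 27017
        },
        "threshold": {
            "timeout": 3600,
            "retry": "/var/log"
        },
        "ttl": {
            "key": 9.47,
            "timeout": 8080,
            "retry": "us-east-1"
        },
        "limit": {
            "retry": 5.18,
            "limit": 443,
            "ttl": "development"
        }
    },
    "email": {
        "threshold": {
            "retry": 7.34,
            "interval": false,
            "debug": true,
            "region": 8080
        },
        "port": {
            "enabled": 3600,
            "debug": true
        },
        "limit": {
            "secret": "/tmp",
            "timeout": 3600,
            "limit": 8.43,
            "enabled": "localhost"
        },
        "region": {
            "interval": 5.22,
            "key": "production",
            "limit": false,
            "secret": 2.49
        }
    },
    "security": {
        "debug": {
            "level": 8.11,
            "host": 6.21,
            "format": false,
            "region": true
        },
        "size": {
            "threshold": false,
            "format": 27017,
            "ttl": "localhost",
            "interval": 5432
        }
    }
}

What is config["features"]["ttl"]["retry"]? "us-east-1"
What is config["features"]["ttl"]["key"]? 9.47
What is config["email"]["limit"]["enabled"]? "localhost"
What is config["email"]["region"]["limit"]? False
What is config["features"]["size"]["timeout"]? "/tmp"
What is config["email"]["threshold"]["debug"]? True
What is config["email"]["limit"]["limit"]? 8.43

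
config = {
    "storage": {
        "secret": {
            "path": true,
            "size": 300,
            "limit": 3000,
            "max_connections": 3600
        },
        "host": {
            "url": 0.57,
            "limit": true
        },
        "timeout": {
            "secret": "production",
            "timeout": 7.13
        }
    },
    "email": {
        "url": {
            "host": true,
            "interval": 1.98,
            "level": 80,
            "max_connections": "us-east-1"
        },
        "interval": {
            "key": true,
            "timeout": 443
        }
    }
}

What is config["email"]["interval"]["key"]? True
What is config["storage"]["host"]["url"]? 0.57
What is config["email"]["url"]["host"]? True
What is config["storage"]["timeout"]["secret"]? "production"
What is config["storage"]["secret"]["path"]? True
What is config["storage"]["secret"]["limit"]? 3000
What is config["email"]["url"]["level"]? 80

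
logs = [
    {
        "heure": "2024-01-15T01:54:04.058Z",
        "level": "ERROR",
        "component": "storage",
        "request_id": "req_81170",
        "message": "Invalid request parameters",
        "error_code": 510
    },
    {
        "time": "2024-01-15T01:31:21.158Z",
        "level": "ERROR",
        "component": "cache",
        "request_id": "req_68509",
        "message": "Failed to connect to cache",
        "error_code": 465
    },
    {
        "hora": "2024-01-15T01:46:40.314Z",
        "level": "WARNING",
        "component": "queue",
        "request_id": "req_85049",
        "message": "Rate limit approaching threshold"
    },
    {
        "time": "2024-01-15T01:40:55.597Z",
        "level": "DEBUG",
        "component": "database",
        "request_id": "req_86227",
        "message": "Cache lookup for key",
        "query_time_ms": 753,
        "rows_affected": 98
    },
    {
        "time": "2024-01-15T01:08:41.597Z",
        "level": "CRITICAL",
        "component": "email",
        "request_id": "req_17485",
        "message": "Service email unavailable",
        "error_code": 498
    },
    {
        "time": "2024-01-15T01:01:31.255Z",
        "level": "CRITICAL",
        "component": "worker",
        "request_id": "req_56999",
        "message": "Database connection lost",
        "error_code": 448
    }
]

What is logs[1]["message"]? "Failed to connect to cache"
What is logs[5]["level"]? "CRITICAL"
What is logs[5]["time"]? "2024-01-15T01:01:31.255Z"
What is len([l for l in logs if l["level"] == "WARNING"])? 1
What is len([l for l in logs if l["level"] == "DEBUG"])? 1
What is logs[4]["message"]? "Service email unavailable"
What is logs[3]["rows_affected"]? 98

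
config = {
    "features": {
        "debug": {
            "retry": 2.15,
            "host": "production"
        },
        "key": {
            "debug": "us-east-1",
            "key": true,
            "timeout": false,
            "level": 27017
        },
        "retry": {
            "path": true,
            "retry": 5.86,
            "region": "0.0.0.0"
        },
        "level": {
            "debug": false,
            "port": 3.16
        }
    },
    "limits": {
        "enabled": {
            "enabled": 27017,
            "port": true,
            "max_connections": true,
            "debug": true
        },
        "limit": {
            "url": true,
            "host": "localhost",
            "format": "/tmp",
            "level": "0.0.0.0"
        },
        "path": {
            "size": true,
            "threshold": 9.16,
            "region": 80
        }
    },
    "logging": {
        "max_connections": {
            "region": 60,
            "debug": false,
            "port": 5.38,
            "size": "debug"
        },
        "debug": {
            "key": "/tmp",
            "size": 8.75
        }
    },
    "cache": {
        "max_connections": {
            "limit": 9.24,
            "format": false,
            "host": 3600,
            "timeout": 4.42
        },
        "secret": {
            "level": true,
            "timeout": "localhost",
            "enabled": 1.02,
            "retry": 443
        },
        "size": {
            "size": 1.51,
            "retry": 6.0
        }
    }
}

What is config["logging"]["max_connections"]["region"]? 60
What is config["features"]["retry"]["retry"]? 5.86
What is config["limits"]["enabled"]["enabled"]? 27017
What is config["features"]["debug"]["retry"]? 2.15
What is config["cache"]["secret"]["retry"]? 443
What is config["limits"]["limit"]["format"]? "/tmp"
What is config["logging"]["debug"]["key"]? "/tmp"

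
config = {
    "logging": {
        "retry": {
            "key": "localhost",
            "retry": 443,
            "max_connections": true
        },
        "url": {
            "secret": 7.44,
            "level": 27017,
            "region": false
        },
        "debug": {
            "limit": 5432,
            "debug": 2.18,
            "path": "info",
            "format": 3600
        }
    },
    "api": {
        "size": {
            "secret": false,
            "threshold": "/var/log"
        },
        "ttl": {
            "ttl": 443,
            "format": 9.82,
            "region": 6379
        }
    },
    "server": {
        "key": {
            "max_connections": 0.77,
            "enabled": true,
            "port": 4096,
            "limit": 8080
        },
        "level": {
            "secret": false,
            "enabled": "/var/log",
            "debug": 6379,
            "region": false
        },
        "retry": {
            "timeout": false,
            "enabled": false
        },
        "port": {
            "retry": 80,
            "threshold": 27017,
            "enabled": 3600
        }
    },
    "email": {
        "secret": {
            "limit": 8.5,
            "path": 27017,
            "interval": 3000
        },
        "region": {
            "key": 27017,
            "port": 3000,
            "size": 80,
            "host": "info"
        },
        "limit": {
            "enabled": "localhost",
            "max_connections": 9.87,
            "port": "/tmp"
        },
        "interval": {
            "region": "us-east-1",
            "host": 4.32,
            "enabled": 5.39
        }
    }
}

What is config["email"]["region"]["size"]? 80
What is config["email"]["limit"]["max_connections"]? 9.87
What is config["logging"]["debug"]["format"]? 3600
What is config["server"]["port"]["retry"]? 80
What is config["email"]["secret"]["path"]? 27017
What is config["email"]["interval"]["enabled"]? 5.39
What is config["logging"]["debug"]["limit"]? 5432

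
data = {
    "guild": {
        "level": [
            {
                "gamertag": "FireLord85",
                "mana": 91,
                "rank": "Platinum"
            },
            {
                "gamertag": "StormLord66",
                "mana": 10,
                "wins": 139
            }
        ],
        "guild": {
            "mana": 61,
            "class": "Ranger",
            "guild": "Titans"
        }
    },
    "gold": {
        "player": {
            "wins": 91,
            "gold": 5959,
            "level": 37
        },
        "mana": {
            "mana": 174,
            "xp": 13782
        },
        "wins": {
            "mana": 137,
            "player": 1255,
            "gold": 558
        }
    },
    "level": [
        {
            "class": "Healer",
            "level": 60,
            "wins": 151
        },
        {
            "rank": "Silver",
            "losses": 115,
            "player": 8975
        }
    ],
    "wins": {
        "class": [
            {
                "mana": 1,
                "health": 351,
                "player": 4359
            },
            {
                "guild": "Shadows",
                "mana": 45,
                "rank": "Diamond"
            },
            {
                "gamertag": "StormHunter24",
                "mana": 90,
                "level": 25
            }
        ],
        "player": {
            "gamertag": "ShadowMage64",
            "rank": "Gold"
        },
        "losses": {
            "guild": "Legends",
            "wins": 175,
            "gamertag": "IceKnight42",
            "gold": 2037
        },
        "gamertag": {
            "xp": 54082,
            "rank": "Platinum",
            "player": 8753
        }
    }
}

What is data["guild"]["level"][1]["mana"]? 10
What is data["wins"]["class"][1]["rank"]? "Diamond"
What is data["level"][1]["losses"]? 115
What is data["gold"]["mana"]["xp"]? 13782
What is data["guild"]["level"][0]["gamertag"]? "FireLord85"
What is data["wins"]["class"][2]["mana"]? 90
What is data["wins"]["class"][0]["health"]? 351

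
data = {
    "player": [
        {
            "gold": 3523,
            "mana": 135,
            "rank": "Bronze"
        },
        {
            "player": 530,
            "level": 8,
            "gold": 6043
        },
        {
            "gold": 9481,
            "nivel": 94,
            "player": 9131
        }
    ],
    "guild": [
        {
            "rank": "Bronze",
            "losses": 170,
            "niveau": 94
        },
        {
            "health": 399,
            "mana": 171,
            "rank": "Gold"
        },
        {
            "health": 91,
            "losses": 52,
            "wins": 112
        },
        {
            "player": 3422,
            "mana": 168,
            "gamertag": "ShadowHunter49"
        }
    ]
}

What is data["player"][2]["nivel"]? 94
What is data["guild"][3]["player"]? 3422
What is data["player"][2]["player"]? 9131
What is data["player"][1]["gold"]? 6043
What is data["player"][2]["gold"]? 9481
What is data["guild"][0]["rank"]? "Bronze"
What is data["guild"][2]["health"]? 91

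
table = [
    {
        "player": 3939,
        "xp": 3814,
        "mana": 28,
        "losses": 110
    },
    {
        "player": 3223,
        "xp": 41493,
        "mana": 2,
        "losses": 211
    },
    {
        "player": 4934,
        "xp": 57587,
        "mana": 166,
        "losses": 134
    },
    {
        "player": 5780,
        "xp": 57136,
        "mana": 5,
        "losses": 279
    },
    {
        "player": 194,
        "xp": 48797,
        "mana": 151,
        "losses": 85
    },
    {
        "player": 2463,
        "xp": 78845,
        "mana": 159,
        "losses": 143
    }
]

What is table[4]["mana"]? 151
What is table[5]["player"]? 2463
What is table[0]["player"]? 3939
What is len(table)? 6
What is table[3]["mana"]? 5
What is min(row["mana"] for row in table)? 2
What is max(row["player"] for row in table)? 5780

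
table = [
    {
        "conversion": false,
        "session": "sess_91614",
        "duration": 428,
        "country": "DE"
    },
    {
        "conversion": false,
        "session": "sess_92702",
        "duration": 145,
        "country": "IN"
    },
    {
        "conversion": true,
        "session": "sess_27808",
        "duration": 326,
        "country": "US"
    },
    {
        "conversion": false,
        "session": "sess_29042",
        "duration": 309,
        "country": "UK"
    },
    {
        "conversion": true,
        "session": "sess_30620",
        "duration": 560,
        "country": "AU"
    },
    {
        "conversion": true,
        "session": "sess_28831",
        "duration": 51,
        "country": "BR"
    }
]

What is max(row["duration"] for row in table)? 560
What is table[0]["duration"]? 428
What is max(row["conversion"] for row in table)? True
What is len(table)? 6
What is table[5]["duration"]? 51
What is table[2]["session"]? "sess_27808"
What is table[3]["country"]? "UK"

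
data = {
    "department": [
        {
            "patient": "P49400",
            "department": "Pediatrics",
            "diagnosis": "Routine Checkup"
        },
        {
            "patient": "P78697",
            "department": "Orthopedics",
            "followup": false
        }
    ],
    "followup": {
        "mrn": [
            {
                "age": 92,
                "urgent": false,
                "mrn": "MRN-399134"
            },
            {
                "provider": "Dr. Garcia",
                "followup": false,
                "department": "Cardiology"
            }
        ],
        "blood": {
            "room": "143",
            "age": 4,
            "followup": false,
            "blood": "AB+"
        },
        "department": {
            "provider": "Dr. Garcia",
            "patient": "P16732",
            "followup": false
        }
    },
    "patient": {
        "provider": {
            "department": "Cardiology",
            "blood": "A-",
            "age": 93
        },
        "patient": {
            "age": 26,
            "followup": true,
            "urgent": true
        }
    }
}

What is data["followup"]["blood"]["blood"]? "AB+"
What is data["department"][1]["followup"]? False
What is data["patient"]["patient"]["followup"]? True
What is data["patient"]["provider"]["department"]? "Cardiology"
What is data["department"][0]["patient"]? "P49400"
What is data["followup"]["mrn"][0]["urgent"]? False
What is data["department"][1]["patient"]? "P78697"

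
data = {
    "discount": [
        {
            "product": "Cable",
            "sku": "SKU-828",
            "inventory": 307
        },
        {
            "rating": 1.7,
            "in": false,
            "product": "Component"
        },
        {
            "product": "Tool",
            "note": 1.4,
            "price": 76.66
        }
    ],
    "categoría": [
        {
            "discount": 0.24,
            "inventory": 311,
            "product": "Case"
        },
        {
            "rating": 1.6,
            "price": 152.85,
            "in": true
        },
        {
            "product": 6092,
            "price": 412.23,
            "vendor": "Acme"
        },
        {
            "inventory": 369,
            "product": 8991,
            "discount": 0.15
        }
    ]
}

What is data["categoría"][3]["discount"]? 0.15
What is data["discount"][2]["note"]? 1.4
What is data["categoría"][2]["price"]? 412.23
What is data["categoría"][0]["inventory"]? 311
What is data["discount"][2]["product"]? "Tool"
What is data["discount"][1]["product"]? "Component"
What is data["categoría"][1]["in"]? True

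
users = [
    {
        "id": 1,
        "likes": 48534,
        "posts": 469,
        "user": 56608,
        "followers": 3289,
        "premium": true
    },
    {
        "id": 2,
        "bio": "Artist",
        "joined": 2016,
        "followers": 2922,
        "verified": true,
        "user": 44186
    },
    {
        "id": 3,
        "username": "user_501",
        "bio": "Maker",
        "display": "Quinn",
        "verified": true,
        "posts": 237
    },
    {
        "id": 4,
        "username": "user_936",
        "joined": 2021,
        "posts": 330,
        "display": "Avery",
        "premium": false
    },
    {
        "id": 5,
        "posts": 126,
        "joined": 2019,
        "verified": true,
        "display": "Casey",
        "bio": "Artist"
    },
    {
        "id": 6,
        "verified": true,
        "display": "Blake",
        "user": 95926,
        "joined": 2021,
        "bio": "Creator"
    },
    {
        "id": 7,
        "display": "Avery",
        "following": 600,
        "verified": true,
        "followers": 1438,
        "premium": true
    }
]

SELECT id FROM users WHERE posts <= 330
[3, 4, 5]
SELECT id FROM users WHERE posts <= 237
[3, 5]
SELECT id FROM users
[1, 2, 3, 4, 5, 6, 7]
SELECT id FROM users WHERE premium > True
[]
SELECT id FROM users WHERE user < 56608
[2]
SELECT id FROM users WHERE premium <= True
[1, 4, 7]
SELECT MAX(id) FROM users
7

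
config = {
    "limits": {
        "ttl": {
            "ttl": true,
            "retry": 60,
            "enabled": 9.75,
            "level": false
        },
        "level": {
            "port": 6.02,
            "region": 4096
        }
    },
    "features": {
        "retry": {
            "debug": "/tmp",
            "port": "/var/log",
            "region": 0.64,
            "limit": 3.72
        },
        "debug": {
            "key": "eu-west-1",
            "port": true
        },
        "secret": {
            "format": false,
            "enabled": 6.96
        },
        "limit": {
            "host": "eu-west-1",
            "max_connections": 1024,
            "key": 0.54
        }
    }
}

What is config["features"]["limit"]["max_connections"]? 1024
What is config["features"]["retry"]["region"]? 0.64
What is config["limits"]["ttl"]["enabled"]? 9.75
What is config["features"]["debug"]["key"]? "eu-west-1"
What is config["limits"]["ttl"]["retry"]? 60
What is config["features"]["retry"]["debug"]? "/tmp"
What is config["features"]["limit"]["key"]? 0.54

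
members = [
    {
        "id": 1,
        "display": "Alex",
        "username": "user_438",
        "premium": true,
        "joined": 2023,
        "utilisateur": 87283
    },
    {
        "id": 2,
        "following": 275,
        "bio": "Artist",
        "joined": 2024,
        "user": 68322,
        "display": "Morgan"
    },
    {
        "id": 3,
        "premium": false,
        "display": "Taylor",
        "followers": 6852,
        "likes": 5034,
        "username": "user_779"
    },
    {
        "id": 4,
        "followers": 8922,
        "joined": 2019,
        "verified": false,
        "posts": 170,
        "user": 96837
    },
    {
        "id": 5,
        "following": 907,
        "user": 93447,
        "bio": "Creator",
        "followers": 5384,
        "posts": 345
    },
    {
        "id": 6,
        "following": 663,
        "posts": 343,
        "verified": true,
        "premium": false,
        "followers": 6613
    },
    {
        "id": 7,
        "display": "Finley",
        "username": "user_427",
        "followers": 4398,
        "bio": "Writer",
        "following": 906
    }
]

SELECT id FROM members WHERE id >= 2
[2, 3, 4, 5, 6, 7]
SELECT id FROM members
[1, 2, 3, 4, 5, 6, 7]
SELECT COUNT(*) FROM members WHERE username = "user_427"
1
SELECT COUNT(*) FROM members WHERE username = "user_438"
1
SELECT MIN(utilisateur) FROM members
87283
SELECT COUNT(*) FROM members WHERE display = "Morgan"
1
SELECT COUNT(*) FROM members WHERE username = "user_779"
1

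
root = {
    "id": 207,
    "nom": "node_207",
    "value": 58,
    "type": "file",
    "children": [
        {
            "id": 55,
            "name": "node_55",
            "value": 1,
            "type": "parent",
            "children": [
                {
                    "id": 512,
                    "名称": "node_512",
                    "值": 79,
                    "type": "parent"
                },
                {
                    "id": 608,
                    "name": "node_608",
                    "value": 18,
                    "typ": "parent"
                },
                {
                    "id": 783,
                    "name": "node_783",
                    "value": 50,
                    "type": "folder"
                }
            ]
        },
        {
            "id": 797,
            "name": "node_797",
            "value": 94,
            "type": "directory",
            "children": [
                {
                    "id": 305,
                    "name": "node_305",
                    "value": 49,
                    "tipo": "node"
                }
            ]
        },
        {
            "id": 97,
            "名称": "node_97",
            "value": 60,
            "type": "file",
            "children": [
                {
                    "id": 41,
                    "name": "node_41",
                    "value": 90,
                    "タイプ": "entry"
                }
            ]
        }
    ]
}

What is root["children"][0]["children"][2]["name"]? "node_783"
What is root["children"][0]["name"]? "node_55"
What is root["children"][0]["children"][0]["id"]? 512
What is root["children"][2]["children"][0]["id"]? 41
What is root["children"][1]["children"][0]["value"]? 49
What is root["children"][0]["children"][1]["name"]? "node_608"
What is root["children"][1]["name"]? "node_797"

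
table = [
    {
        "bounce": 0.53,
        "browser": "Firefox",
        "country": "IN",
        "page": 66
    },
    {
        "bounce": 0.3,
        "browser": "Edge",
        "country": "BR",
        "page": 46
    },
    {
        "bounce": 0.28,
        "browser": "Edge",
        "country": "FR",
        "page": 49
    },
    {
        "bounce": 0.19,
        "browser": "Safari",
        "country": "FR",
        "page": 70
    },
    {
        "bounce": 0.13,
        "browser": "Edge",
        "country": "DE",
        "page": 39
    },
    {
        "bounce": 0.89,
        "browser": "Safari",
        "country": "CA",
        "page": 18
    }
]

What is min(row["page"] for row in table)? 18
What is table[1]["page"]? 46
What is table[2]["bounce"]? 0.28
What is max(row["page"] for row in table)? 70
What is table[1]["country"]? "BR"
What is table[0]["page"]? 66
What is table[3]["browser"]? "Safari"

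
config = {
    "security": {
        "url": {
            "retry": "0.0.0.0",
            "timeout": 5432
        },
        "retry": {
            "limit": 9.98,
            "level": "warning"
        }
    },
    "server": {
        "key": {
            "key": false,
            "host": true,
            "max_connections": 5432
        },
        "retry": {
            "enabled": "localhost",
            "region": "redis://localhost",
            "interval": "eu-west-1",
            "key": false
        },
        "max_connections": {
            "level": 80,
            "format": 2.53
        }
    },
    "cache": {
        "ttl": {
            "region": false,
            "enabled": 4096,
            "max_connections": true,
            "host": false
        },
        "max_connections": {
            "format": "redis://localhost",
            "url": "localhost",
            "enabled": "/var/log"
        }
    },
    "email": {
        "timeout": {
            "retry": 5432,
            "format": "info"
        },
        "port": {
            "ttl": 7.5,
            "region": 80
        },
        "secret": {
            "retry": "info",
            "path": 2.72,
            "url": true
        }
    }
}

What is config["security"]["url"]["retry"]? "0.0.0.0"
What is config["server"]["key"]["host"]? True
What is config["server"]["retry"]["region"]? "redis://localhost"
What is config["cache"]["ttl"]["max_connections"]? True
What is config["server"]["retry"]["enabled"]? "localhost"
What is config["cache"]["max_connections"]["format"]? "redis://localhost"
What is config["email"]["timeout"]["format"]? "info"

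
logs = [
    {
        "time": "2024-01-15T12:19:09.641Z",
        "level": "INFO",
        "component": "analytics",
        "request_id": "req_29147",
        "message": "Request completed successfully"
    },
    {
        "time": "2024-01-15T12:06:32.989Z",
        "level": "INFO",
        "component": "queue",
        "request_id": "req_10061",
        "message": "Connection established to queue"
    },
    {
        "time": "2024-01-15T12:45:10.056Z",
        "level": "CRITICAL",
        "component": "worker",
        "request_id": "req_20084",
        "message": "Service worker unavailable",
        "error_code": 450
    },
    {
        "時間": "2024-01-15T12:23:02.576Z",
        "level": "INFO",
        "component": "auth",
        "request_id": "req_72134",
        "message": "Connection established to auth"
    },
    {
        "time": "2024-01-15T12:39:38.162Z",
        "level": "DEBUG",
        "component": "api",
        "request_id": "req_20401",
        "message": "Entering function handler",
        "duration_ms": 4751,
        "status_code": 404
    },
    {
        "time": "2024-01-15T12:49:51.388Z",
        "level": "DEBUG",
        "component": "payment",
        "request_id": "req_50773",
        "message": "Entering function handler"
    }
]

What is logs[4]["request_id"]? "req_20401"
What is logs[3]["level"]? "INFO"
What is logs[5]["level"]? "DEBUG"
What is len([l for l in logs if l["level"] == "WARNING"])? 0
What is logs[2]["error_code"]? 450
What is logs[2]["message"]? "Service worker unavailable"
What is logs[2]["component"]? "worker"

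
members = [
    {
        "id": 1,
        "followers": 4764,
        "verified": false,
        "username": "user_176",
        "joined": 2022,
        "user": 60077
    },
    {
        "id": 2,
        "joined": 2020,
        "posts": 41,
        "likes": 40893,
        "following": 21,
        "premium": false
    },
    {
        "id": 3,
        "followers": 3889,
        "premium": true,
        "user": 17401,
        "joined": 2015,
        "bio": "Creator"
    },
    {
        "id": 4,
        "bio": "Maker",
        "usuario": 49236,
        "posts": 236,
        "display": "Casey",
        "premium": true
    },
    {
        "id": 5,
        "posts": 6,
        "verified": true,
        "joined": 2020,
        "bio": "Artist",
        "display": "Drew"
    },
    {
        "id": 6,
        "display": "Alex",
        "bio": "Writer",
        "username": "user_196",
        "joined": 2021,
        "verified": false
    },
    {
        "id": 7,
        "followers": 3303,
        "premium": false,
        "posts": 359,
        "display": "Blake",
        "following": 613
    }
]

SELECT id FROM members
[1, 2, 3, 4, 5, 6, 7]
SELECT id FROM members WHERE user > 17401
[1]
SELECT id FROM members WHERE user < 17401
[]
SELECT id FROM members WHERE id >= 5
[5, 6, 7]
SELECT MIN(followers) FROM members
3303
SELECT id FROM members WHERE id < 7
[1, 2, 3, 4, 5, 6]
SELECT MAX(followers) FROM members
4764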